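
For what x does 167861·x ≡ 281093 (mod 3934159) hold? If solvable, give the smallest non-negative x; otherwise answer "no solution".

First find gcd(167861, 3934159):
3934159 = 23·167861 + 73356
167861 = 2·73356 + 21149
73356 = 3·21149 + 9909
21149 = 2·9909 + 1331
9909 = 7·1331 + 592
1331 = 2·592 + 147
592 = 4·147 + 4
147 = 36·4 + 3
4 = 1·3 + 1
3 = 3·1 + 0
gcd = 1, so a unique solution mod 3934159 exists.
Back-substitute for the Bézout coefficients:
1 = 4 − 3
1 = −147 + 37·4
1 = 37·592 − 149·147
1 = −149·1331 + 335·592
1 = 335·9909 − 2494·1331
1 = −2494·21149 + 5323·9909
1 = 5323·73356 − 18463·21149
1 = −18463·167861 + 42249·73356
1 = 42249·3934159 − 990190·167861
So 167861·(-990190) ≡ 1 (mod 3934159), giving 167861⁻¹ ≡ 2943969.
x ≡ 167861⁻¹·281093 ≡ 2943969·281093 ≡ 2337421 (mod 3934159).

2337421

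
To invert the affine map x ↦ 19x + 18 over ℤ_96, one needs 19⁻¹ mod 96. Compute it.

gcd(96, 19) by repeated division:
96 = 5×19 + 1
19 = 19×1 + 0
Since gcd(19, 96) = 1, back-substitute to write 1 as a combination:
1 = 96 − 5·19
Thus 19·(-5) ≡ 1 (mod 96); reducing, -5 mod 96 = 91.

91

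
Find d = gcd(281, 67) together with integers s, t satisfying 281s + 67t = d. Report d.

1

Apply Euclid's algorithm to 281 and 67:
281 = 4·67 + 13
67 = 5·13 + 2
13 = 6·2 + 1
2 = 2·1 + 0
gcd(281, 67) = 1.
Back-substituting:
1 = 13 − 6·2
1 = −6·67 + 31·13
1 = 31·281 − 130·67
So 1 = (31)·281 + (-130)·67.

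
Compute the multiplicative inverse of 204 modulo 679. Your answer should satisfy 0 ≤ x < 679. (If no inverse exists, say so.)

456

Run Euclid on (679, 204):
679 = 3*204 + 67
204 = 3*67 + 3
67 = 22*3 + 1
3 = 3*1 + 0
The gcd is 1. Working backward:
1 = 67 − 22·3
1 = −22·204 + 67·67
1 = 67·679 − 223·204
So 204·(-223) ≡ 1 (mod 679), and -223 ≡ 456 (mod 679).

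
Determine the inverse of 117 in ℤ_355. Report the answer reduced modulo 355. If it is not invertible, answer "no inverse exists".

Extended Euclidean algorithm:
355 = 3·117 + 4
117 = 29·4 + 1
4 = 4·1 + 0
gcd = 1, so the inverse exists. Back-substitute:
1 = 117 − 29·4
1 = −29·355 + 88·117
So 117·88 ≡ 1 (mod 355).

88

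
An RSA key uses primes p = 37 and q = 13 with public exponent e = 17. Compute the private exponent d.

φ(n) = (p−1)(q−1) = 36·12 = 432.
Need d with 17·d ≡ 1 (mod 432). Apply the extended Euclidean algorithm:
432 = 25·17 + 7
17 = 2·7 + 3
7 = 2·3 + 1
3 = 3·1 + 0
Back-substitute:
1 = 7 − 2·3
1 = −2·17 + 5·7
1 = 5·432 − 127·17
So 17·(-127) ≡ 1 (mod 432), hence d ≡ -127 ≡ 305 (mod 432).

305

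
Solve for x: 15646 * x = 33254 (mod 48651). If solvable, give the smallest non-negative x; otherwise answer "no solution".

44219

First find gcd(15646, 48651):
48651 = 3×15646 + 1713
15646 = 9×1713 + 229
1713 = 7×229 + 110
229 = 2×110 + 9
110 = 12×9 + 2
9 = 4×2 + 1
2 = 2×1 + 0
gcd = 1, so a unique solution mod 48651 exists.
Back-substitute for the Bézout coefficients:
1 = 9 − 4·2
1 = −4·110 + 49·9
1 = 49·229 − 102·110
1 = −102·1713 + 763·229
1 = 763·15646 − 6969·1713
1 = −6969·48651 + 21670·15646
So 15646·(21670) ≡ 1 (mod 48651), giving 15646⁻¹ ≡ 21670.
x ≡ 15646⁻¹·33254 ≡ 21670·33254 ≡ 44219 (mod 48651).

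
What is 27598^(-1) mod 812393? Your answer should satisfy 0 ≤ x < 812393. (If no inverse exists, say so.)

577459

Extended Euclidean algorithm:
812393 = 29×27598 + 12051
27598 = 2×12051 + 3496
12051 = 3×3496 + 1563
3496 = 2×1563 + 370
1563 = 4×370 + 83
370 = 4×83 + 38
83 = 2×38 + 7
38 = 5×7 + 3
7 = 2×3 + 1
3 = 3×1 + 0
The gcd is 1. Working backward:
1 = 7 − 2·3
1 = −2·38 + 11·7
1 = 11·83 − 24·38
1 = −24·370 + 107·83
1 = 107·1563 − 452·370
1 = −452·3496 + 1011·1563
1 = 1011·12051 − 3485·3496
1 = −3485·27598 + 7981·12051
1 = 7981·812393 − 234934·27598
Hence 27598⁻¹ ≡ -234934 ≡ 577459 (mod 812393).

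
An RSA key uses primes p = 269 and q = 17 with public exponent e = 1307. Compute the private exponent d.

φ(n) = (p−1)(q−1) = 268·16 = 4288.
Need d with 1307·d ≡ 1 (mod 4288). Apply the extended Euclidean algorithm:
4288 = 3*1307 + 367
1307 = 3*367 + 206
367 = 1*206 + 161
206 = 1*161 + 45
161 = 3*45 + 26
45 = 1*26 + 19
26 = 1*19 + 7
19 = 2*7 + 5
7 = 1*5 + 2
5 = 2*2 + 1
2 = 2*1 + 0
Back-substitute:
1 = 5 − 2·2
1 = −2·7 + 3·5
1 = 3·19 − 8·7
1 = −8·26 + 11·19
1 = 11·45 − 19·26
1 = −19·161 + 68·45
1 = 68·206 − 87·161
1 = −87·367 + 155·206
1 = 155·1307 − 552·367
1 = −552·4288 + 1811·1307
So 1307·1811 ≡ 1 (mod 4288), hence d = 1811.

1811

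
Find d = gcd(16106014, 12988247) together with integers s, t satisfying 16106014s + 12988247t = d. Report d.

1

Apply Euclid's algorithm to 16106014 and 12988247:
16106014 = 1·12988247 + 3117767
12988247 = 4·3117767 + 517179
3117767 = 6·517179 + 14693
517179 = 35·14693 + 2924
14693 = 5·2924 + 73
2924 = 40·73 + 4
73 = 18·4 + 1
4 = 4·1 + 0
gcd(16106014, 12988247) = 1.
Express as a combination:
1 = 73 − 18·4
1 = −18·2924 + 721·73
1 = 721·14693 − 3623·2924
1 = −3623·517179 + 127526·14693
1 = 127526·3117767 − 768779·517179
1 = −768779·12988247 + 3202642·3117767
1 = 3202642·16106014 − 3971421·12988247
So 1 = (3202642)·16106014 + (-3971421)·12988247.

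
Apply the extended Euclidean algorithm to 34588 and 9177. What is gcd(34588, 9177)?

1

Repeated division:
34588 = 3·9177 + 7057
9177 = 1·7057 + 2120
7057 = 3·2120 + 697
2120 = 3·697 + 29
697 = 24·29 + 1
29 = 29·1 + 0
gcd(34588, 9177) = 1.
Express as a combination:
1 = 697 − 24·29
1 = −24·2120 + 73·697
1 = 73·7057 − 243·2120
1 = −243·9177 + 316·7057
1 = 316·34588 − 1191·9177
So 1 = (316)·34588 + (-1191)·9177.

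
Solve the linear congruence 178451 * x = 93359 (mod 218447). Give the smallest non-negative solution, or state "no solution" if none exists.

First find gcd(178451, 218447):
218447 = 1·178451 + 39996
178451 = 4·39996 + 18467
39996 = 2·18467 + 3062
18467 = 6·3062 + 95
3062 = 32·95 + 22
95 = 4·22 + 7
22 = 3·7 + 1
7 = 7·1 + 0
gcd = 1, so a unique solution mod 218447 exists.
Back-substitute for the Bézout coefficients:
1 = 22 − 3·7
1 = −3·95 + 13·22
1 = 13·3062 − 419·95
1 = −419·18467 + 2527·3062
1 = 2527·39996 − 5473·18467
1 = −5473·178451 + 24419·39996
1 = 24419·218447 − 29892·178451
So 178451·(-29892) ≡ 1 (mod 218447), giving 178451⁻¹ ≡ 188555.
x ≡ 178451⁻¹·93359 ≡ 188555·93359 ≡ 191644 (mod 218447).

191644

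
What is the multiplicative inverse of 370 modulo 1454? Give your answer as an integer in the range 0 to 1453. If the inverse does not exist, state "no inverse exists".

no inverse exists

Euclidean algorithm on 1454, 370:
1454 = 3×370 + 344
370 = 1×344 + 26
344 = 13×26 + 6
26 = 4×6 + 2
6 = 3×2 + 0
Since gcd = 2 > 1, 370 is not a unit mod 1454.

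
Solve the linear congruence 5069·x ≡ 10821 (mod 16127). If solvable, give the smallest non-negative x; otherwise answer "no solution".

First find gcd(5069, 16127):
16127 = 3×5069 + 920
5069 = 5×920 + 469
920 = 1×469 + 451
469 = 1×451 + 18
451 = 25×18 + 1
18 = 18×1 + 0
gcd = 1, so a unique solution mod 16127 exists.
Back-substitute for the Bézout coefficients:
1 = 451 − 25·18
1 = −25·469 + 26·451
1 = 26·920 − 51·469
1 = −51·5069 + 281·920
1 = 281·16127 − 894·5069
So 5069·(-894) ≡ 1 (mod 16127), giving 5069⁻¹ ≡ 15233.
x ≡ 5069⁻¹·10821 ≡ 15233·10821 ≡ 2226 (mod 16127).

2226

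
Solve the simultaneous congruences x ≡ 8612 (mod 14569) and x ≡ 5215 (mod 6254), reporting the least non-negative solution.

54715207

Write x = 8612 + 14569·k. Then 14569·k ≡ 5215 − 8612 ≡ 2857 (mod 6254).
Need 14569⁻¹ mod 6254. Extended Euclid on (6254, 2061):
6254 = 3×2061 + 71
2061 = 29×71 + 2
71 = 35×2 + 1
2 = 2×1 + 0
Back-substitute:
1 = 71 − 35·2
1 = −35·2061 + 1016·71
1 = 1016·6254 − 3083·2061
14569⁻¹ ≡ 3171 (mod 6254), so k ≡ 3171·2857 ≡ 3755 (mod 6254).
x = 8612 + 14569·3755 = 54715207.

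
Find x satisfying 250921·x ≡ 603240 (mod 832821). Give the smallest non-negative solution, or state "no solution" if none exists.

56589

First find gcd(250921, 832821):
832821 = 3·250921 + 80058
250921 = 3·80058 + 10747
80058 = 7·10747 + 4829
10747 = 2·4829 + 1089
4829 = 4·1089 + 473
1089 = 2·473 + 143
473 = 3·143 + 44
143 = 3·44 + 11
44 = 4·11 + 0
gcd = 11 and 11 | 603240, so solutions exist. Divide through by 11: 22811x ≡ 54840 (mod 75711).
Now find 22811⁻¹ mod 75711:
75711 = 3*22811 + 7278
22811 = 3*7278 + 977
7278 = 7*977 + 439
977 = 2*439 + 99
439 = 4*99 + 43
99 = 2*43 + 13
43 = 3*13 + 4
13 = 3*4 + 1
4 = 4*1 + 0
Back-substitute:
1 = 13 − 3·4
1 = −3·43 + 10·13
1 = 10·99 − 23·43
1 = −23·439 + 102·99
1 = 102·977 − 227·439
1 = −227·7278 + 1691·977
1 = 1691·22811 − 5300·7278
1 = −5300·75711 + 17591·22811
So 22811⁻¹ ≡ 17591 (mod 75711).
Then x ≡ 17591·54840 ≡ 56589 (mod 75711); the smallest non-negative solution is x = 56589.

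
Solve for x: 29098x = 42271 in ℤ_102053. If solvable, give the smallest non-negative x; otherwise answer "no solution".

93816

First find gcd(29098, 102053):
102053 = 3·29098 + 14759
29098 = 1·14759 + 14339
14759 = 1·14339 + 420
14339 = 34·420 + 59
420 = 7·59 + 7
59 = 8·7 + 3
7 = 2·3 + 1
3 = 3·1 + 0
gcd = 1, so a unique solution mod 102053 exists.
Back-substitute for the Bézout coefficients:
1 = 7 − 2·3
1 = −2·59 + 17·7
1 = 17·420 − 121·59
1 = −121·14339 + 4131·420
1 = 4131·14759 − 4252·14339
1 = −4252·29098 + 8383·14759
1 = 8383·102053 − 29401·29098
So 29098·(-29401) ≡ 1 (mod 102053), giving 29098⁻¹ ≡ 72652.
x ≡ 29098⁻¹·42271 ≡ 72652·42271 ≡ 93816 (mod 102053).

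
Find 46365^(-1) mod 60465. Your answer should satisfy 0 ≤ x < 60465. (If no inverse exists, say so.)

no inverse exists

Compute gcd(46365, 60465):
60465 = 1*46365 + 14100
46365 = 3*14100 + 4065
14100 = 3*4065 + 1905
4065 = 2*1905 + 255
1905 = 7*255 + 120
255 = 2*120 + 15
120 = 8*15 + 0
The gcd is 15, not 1, hence no inverse exists.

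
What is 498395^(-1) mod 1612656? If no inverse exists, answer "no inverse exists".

511043

Extended Euclidean algorithm:
1612656 = 3·498395 + 117471
498395 = 4·117471 + 28511
117471 = 4·28511 + 3427
28511 = 8·3427 + 1095
3427 = 3·1095 + 142
1095 = 7·142 + 101
142 = 1·101 + 41
101 = 2·41 + 19
41 = 2·19 + 3
19 = 6·3 + 1
3 = 3·1 + 0
gcd = 1, so the inverse exists. Back-substitute:
1 = 19 − 6·3
1 = −6·41 + 13·19
1 = 13·101 − 32·41
1 = −32·142 + 45·101
1 = 45·1095 − 347·142
1 = −347·3427 + 1086·1095
1 = 1086·28511 − 9035·3427
1 = −9035·117471 + 37226·28511
1 = 37226·498395 − 157939·117471
1 = −157939·1612656 + 511043·498395
So 498395·511043 ≡ 1 (mod 1612656).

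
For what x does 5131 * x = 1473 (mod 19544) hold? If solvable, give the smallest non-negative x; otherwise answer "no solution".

gcd(5131, 19544):
19544 = 3×5131 + 4151
5131 = 1×4151 + 980
4151 = 4×980 + 231
980 = 4×231 + 56
231 = 4×56 + 7
56 = 8×7 + 0
gcd = 7, but 7 ∤ 1473, so the congruence has no solution.

no solution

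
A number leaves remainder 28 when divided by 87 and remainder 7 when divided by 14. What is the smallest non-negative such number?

637

Write x = 28 + 87·k. Then 87·k ≡ 7 − 28 ≡ 7 (mod 14).
Need 87⁻¹ mod 14. Extended Euclid on (14, 3):
14 = 4·3 + 2
3 = 1·2 + 1
2 = 2·1 + 0
Back-substitute:
1 = 3 − 2
1 = −14 + 5·3
87⁻¹ ≡ 5 (mod 14), so k ≡ 5·7 ≡ 7 (mod 14).
x = 28 + 87·7 = 637.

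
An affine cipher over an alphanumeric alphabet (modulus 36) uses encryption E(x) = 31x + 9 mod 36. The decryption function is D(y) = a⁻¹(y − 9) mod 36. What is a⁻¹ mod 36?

gcd(36, 31) by repeated division:
36 = 1·31 + 5
31 = 6·5 + 1
5 = 5·1 + 0
The gcd is 1. Working backward:
1 = 31 − 6·5
1 = −6·36 + 7·31
So 31·7 ≡ 1 (mod 36).

7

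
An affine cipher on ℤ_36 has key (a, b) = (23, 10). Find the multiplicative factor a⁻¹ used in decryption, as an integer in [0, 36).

Run Euclid on (36, 23):
36 = 1×23 + 13
23 = 1×13 + 10
13 = 1×10 + 3
10 = 3×3 + 1
3 = 3×1 + 0
The gcd is 1. Working backward:
1 = 10 − 3·3
1 = −3·13 + 4·10
1 = 4·23 − 7·13
1 = −7·36 + 11·23
So 23·11 ≡ 1 (mod 36).

11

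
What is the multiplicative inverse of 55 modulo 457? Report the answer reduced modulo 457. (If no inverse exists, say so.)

Run Euclid on (457, 55):
457 = 8*55 + 17
55 = 3*17 + 4
17 = 4*4 + 1
4 = 4*1 + 0
Since gcd(55, 457) = 1, back-substitute to write 1 as a combination:
1 = 17 − 4·4
1 = −4·55 + 13·17
1 = 13·457 − 108·55
Hence 55⁻¹ ≡ -108 ≡ 349 (mod 457).

349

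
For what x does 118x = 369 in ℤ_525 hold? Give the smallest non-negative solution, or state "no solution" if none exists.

First find gcd(118, 525):
525 = 4·118 + 53
118 = 2·53 + 12
53 = 4·12 + 5
12 = 2·5 + 2
5 = 2·2 + 1
2 = 2·1 + 0
gcd = 1, so a unique solution mod 525 exists.
Back-substitute for the Bézout coefficients:
1 = 5 − 2·2
1 = −2·12 + 5·5
1 = 5·53 − 22·12
1 = −22·118 + 49·53
1 = 49·525 − 218·118
So 118·(-218) ≡ 1 (mod 525), giving 118⁻¹ ≡ 307.
x ≡ 118⁻¹·369 ≡ 307·369 ≡ 408 (mod 525).

408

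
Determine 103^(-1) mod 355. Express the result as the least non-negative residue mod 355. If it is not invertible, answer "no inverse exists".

Apply the Euclidean algorithm to 355 and 103:
355 = 3×103 + 46
103 = 2×46 + 11
46 = 4×11 + 2
11 = 5×2 + 1
2 = 2×1 + 0
The gcd is 1. Working backward:
1 = 11 − 5·2
1 = −5·46 + 21·11
1 = 21·103 − 47·46
1 = −47·355 + 162·103
So 103·162 ≡ 1 (mod 355).

162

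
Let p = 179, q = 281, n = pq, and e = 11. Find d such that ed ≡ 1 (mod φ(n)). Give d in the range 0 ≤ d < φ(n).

4531

φ(n) = (p−1)(q−1) = 178·280 = 49840.
Need d with 11·d ≡ 1 (mod 49840). Apply the extended Euclidean algorithm:
49840 = 4530×11 + 10
11 = 1×10 + 1
10 = 10×1 + 0
Back-substitute:
1 = 11 − 10
1 = −49840 + 4531·11
So 11·4531 ≡ 1 (mod 49840), hence d = 4531.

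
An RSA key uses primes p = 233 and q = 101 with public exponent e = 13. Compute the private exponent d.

φ(n) = (p−1)(q−1) = 232·100 = 23200.
Need d with 13·d ≡ 1 (mod 23200). Apply the extended Euclidean algorithm:
23200 = 1784×13 + 8
13 = 1×8 + 5
8 = 1×5 + 3
5 = 1×3 + 2
3 = 1×2 + 1
2 = 2×1 + 0
Back-substitute:
1 = 3 − 2
1 = −5 + 2·3
1 = 2·8 − 3·5
1 = −3·13 + 5·8
1 = 5·23200 − 8923·13
So 13·(-8923) ≡ 1 (mod 23200), hence d ≡ -8923 ≡ 14277 (mod 23200).

14277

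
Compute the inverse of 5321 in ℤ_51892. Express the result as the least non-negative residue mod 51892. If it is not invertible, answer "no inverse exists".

Apply the Euclidean algorithm to 51892 and 5321:
51892 = 9×5321 + 4003
5321 = 1×4003 + 1318
4003 = 3×1318 + 49
1318 = 26×49 + 44
49 = 1×44 + 5
44 = 8×5 + 4
5 = 1×4 + 1
4 = 4×1 + 0
The gcd is 1. Working backward:
1 = 5 − 4
1 = −44 + 9·5
1 = 9·49 − 10·44
1 = −10·1318 + 269·49
1 = 269·4003 − 817·1318
1 = −817·5321 + 1086·4003
1 = 1086·51892 − 10591·5321
So 5321·(-10591) ≡ 1 (mod 51892), and -10591 ≡ 41301 (mod 51892).

41301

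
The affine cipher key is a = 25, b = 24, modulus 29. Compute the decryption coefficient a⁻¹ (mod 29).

7

Run Euclid on (29, 25):
29 = 1×25 + 4
25 = 6×4 + 1
4 = 4×1 + 0
The gcd is 1. Working backward:
1 = 25 − 6·4
1 = −6·29 + 7·25
So 25·7 ≡ 1 (mod 29).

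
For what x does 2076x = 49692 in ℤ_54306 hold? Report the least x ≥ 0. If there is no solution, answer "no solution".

First find gcd(2076, 54306):
54306 = 26·2076 + 330
2076 = 6·330 + 96
330 = 3·96 + 42
96 = 2·42 + 12
42 = 3·12 + 6
12 = 2·6 + 0
gcd = 6 and 6 | 49692, so solutions exist. Divide through by 6: 346x ≡ 8282 (mod 9051).
Now find 346⁻¹ mod 9051:
9051 = 26×346 + 55
346 = 6×55 + 16
55 = 3×16 + 7
16 = 2×7 + 2
7 = 3×2 + 1
2 = 2×1 + 0
Back-substitute:
1 = 7 − 3·2
1 = −3·16 + 7·7
1 = 7·55 − 24·16
1 = −24·346 + 151·55
1 = 151·9051 − 3950·346
So 346·(-3950) ≡ 1 (mod 9051), i.e. 346⁻¹ ≡ 5101.
Then x ≡ 5101·8282 ≡ 5465 (mod 9051); the smallest non-negative solution is x = 5465.

5465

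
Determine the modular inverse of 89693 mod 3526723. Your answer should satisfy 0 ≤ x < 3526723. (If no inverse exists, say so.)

Run Euclid on (3526723, 89693):
3526723 = 39×89693 + 28696
89693 = 3×28696 + 3605
28696 = 7×3605 + 3461
3605 = 1×3461 + 144
3461 = 24×144 + 5
144 = 28×5 + 4
5 = 1×4 + 1
4 = 4×1 + 0
Since gcd(89693, 3526723) = 1, back-substitute to write 1 as a combination:
1 = 5 − 4
1 = −144 + 29·5
1 = 29·3461 − 697·144
1 = −697·3605 + 726·3461
1 = 726·28696 − 5779·3605
1 = −5779·89693 + 18063·28696
1 = 18063·3526723 − 710236·89693
Hence 89693⁻¹ ≡ -710236 ≡ 2816487 (mod 3526723).

2816487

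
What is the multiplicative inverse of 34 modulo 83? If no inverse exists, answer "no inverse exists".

22

Apply the Euclidean algorithm to 83 and 34:
83 = 2*34 + 15
34 = 2*15 + 4
15 = 3*4 + 3
4 = 1*3 + 1
3 = 3*1 + 0
The gcd is 1. Working backward:
1 = 4 − 3
1 = −15 + 4·4
1 = 4·34 − 9·15
1 = −9·83 + 22·34
So 34·22 ≡ 1 (mod 83).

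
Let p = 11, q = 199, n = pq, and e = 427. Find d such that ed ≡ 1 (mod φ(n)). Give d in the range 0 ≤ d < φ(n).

1303

φ(n) = (p−1)(q−1) = 10·198 = 1980.
Need d with 427·d ≡ 1 (mod 1980). Apply the extended Euclidean algorithm:
1980 = 4·427 + 272
427 = 1·272 + 155
272 = 1·155 + 117
155 = 1·117 + 38
117 = 3·38 + 3
38 = 12·3 + 2
3 = 1·2 + 1
2 = 2·1 + 0
Back-substitute:
1 = 3 − 2
1 = −38 + 13·3
1 = 13·117 − 40·38
1 = −40·155 + 53·117
1 = 53·272 − 93·155
1 = −93·427 + 146·272
1 = 146·1980 − 677·427
So 427·(-677) ≡ 1 (mod 1980), hence d ≡ -677 ≡ 1303 (mod 1980).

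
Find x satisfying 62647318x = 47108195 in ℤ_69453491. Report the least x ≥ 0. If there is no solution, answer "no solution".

793402

First find gcd(62647318, 69453491):
69453491 = 1*62647318 + 6806173
62647318 = 9*6806173 + 1391761
6806173 = 4*1391761 + 1239129
1391761 = 1*1239129 + 152632
1239129 = 8*152632 + 18073
152632 = 8*18073 + 8048
18073 = 2*8048 + 1977
8048 = 4*1977 + 140
1977 = 14*140 + 17
140 = 8*17 + 4
17 = 4*4 + 1
4 = 4*1 + 0
gcd = 1, so a unique solution mod 69453491 exists.
Back-substitute for the Bézout coefficients:
1 = 17 − 4·4
1 = −4·140 + 33·17
1 = 33·1977 − 466·140
1 = −466·8048 + 1897·1977
1 = 1897·18073 − 4260·8048
1 = −4260·152632 + 35977·18073
1 = 35977·1239129 − 292076·152632
1 = −292076·1391761 + 328053·1239129
1 = 328053·6806173 − 1604288·1391761
1 = −1604288·62647318 + 14766645·6806173
1 = 14766645·69453491 − 16370933·62647318
So 62647318·(-16370933) ≡ 1 (mod 69453491), giving 62647318⁻¹ ≡ 53082558.
x ≡ 62647318⁻¹·47108195 ≡ 53082558·47108195 ≡ 793402 (mod 69453491).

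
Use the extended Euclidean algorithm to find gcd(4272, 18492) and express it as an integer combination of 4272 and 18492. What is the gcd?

12

Repeated division:
18492 = 4*4272 + 1404
4272 = 3*1404 + 60
1404 = 23*60 + 24
60 = 2*24 + 12
24 = 2*12 + 0
gcd(4272, 18492) = 12.
Working backward:
12 = 60 − 2·24
12 = −2·1404 + 47·60
12 = 47·4272 − 143·1404
12 = −143·18492 + 619·4272
So 12 = (-143)·18492 + (619)·4272.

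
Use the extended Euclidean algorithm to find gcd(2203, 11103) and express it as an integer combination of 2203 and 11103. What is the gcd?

Apply Euclid's algorithm to 11103 and 2203:
11103 = 5·2203 + 88
2203 = 25·88 + 3
88 = 29·3 + 1
3 = 3·1 + 0
gcd(2203, 11103) = 1.
Express as a combination:
1 = 88 − 29·3
1 = −29·2203 + 726·88
1 = 726·11103 − 3659·2203
So 1 = (726)·11103 + (-3659)·2203.

1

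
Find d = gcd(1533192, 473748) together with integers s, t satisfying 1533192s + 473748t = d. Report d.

12

Euclidean algorithm:
1533192 = 3*473748 + 111948
473748 = 4*111948 + 25956
111948 = 4*25956 + 8124
25956 = 3*8124 + 1584
8124 = 5*1584 + 204
1584 = 7*204 + 156
204 = 1*156 + 48
156 = 3*48 + 12
48 = 4*12 + 0
gcd(1533192, 473748) = 12.
Back-substituting:
12 = 156 − 3·48
12 = −3·204 + 4·156
12 = 4·1584 − 31·204
12 = −31·8124 + 159·1584
12 = 159·25956 − 508·8124
12 = −508·111948 + 2191·25956
12 = 2191·473748 − 9272·111948
12 = −9272·1533192 + 30007·473748
So 12 = (-9272)·1533192 + (30007)·473748.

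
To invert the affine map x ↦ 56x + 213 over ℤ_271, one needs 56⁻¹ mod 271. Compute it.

121

Run Euclid on (271, 56):
271 = 4*56 + 47
56 = 1*47 + 9
47 = 5*9 + 2
9 = 4*2 + 1
2 = 2*1 + 0
gcd = 1, so the inverse exists. Back-substitute:
1 = 9 − 4·2
1 = −4·47 + 21·9
1 = 21·56 − 25·47
1 = −25·271 + 121·56
So 56·121 ≡ 1 (mod 271).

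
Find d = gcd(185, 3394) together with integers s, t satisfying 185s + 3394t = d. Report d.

Euclidean algorithm:
3394 = 18×185 + 64
185 = 2×64 + 57
64 = 1×57 + 7
57 = 8×7 + 1
7 = 7×1 + 0
gcd(185, 3394) = 1.
Back-substituting:
1 = 57 − 8·7
1 = −8·64 + 9·57
1 = 9·185 − 26·64
1 = −26·3394 + 477·185
So 1 = (-26)·3394 + (477)·185.

1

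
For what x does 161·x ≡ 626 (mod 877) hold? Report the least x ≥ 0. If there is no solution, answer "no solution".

First find gcd(161, 877):
877 = 5·161 + 72
161 = 2·72 + 17
72 = 4·17 + 4
17 = 4·4 + 1
4 = 4·1 + 0
gcd = 1, so a unique solution mod 877 exists.
Back-substitute for the Bézout coefficients:
1 = 17 − 4·4
1 = −4·72 + 17·17
1 = 17·161 − 38·72
1 = −38·877 + 207·161
So 161·(207) ≡ 1 (mod 877), giving 161⁻¹ ≡ 207.
x ≡ 161⁻¹·626 ≡ 207·626 ≡ 663 (mod 877).

663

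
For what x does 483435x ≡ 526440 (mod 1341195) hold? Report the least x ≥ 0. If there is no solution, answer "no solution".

68285

First find gcd(483435, 1341195):
1341195 = 2×483435 + 374325
483435 = 1×374325 + 109110
374325 = 3×109110 + 46995
109110 = 2×46995 + 15120
46995 = 3×15120 + 1635
15120 = 9×1635 + 405
1635 = 4×405 + 15
405 = 27×15 + 0
gcd = 15 and 15 | 526440, so solutions exist. Divide through by 15: 32229x ≡ 35096 (mod 89413).
Now find 32229⁻¹ mod 89413:
89413 = 2×32229 + 24955
32229 = 1×24955 + 7274
24955 = 3×7274 + 3133
7274 = 2×3133 + 1008
3133 = 3×1008 + 109
1008 = 9×109 + 27
109 = 4×27 + 1
27 = 27×1 + 0
Back-substitute:
1 = 109 − 4·27
1 = −4·1008 + 37·109
1 = 37·3133 − 115·1008
1 = −115·7274 + 267·3133
1 = 267·24955 − 916·7274
1 = −916·32229 + 1183·24955
1 = 1183·89413 − 3282·32229
So 32229·(-3282) ≡ 1 (mod 89413), i.e. 32229⁻¹ ≡ 86131.
Then x ≡ 86131·35096 ≡ 68285 (mod 89413); the smallest non-negative solution is x = 68285.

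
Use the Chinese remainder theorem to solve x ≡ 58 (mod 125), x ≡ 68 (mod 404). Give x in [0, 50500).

Write x = 58 + 125·k. Then 125·k ≡ 68 − 58 ≡ 10 (mod 404).
Need 125⁻¹ mod 404. Extended Euclid on (404, 125):
404 = 3*125 + 29
125 = 4*29 + 9
29 = 3*9 + 2
9 = 4*2 + 1
2 = 2*1 + 0
Back-substitute:
1 = 9 − 4·2
1 = −4·29 + 13·9
1 = 13·125 − 56·29
1 = −56·404 + 181·125
125⁻¹ ≡ 181 (mod 404), so k ≡ 181·10 ≡ 194 (mod 404).
x = 58 + 125·194 = 24308.

24308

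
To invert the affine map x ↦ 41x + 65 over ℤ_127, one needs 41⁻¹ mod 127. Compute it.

31

gcd(127, 41) by repeated division:
127 = 3*41 + 4
41 = 10*4 + 1
4 = 4*1 + 0
Since gcd(41, 127) = 1, back-substitute to write 1 as a combination:
1 = 41 − 10·4
1 = −10·127 + 31·41
So 41·31 ≡ 1 (mod 127).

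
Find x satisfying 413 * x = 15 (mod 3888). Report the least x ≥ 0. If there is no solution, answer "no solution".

First find gcd(413, 3888):
3888 = 9*413 + 171
413 = 2*171 + 71
171 = 2*71 + 29
71 = 2*29 + 13
29 = 2*13 + 3
13 = 4*3 + 1
3 = 3*1 + 0
gcd = 1, so a unique solution mod 3888 exists.
Back-substitute for the Bézout coefficients:
1 = 13 − 4·3
1 = −4·29 + 9·13
1 = 9·71 − 22·29
1 = −22·171 + 53·71
1 = 53·413 − 128·171
1 = −128·3888 + 1205·413
So 413·(1205) ≡ 1 (mod 3888), giving 413⁻¹ ≡ 1205.
x ≡ 413⁻¹·15 ≡ 1205·15 ≡ 2523 (mod 3888).

2523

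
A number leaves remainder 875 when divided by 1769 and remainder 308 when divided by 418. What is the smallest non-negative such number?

Write x = 875 + 1769·k. Then 1769·k ≡ 308 − 875 ≡ 269 (mod 418).
Need 1769⁻¹ mod 418. Extended Euclid on (418, 97):
418 = 4*97 + 30
97 = 3*30 + 7
30 = 4*7 + 2
7 = 3*2 + 1
2 = 2*1 + 0
Back-substitute:
1 = 7 − 3·2
1 = −3·30 + 13·7
1 = 13·97 − 42·30
1 = −42·418 + 181·97
1769⁻¹ ≡ 181 (mod 418), so k ≡ 181·269 ≡ 201 (mod 418).
x = 875 + 1769·201 = 356444.

356444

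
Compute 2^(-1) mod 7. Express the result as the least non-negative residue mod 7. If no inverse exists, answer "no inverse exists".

4

Extended Euclidean algorithm:
7 = 3*2 + 1
2 = 2*1 + 0
Since gcd(2, 7) = 1, back-substitute to write 1 as a combination:
1 = 7 − 3·2
So 2·(-3) ≡ 1 (mod 7), and -3 ≡ 4 (mod 7).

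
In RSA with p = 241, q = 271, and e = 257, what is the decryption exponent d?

52193

φ(n) = (p−1)(q−1) = 240·270 = 64800.
Need d with 257·d ≡ 1 (mod 64800). Apply the extended Euclidean algorithm:
64800 = 252×257 + 36
257 = 7×36 + 5
36 = 7×5 + 1
5 = 5×1 + 0
Back-substitute:
1 = 36 − 7·5
1 = −7·257 + 50·36
1 = 50·64800 − 12607·257
So 257·(-12607) ≡ 1 (mod 64800), hence d ≡ -12607 ≡ 52193 (mod 64800).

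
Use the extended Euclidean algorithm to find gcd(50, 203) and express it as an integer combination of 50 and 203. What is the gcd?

1

Euclidean algorithm:
203 = 4·50 + 3
50 = 16·3 + 2
3 = 1·2 + 1
2 = 2·1 + 0
gcd(50, 203) = 1.
Express as a combination:
1 = 3 − 2
1 = −50 + 17·3
1 = 17·203 − 69·50
So 1 = (17)·203 + (-69)·50.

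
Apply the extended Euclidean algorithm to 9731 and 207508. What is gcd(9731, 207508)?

1

Repeated division:
207508 = 21×9731 + 3157
9731 = 3×3157 + 260
3157 = 12×260 + 37
260 = 7×37 + 1
37 = 37×1 + 0
gcd(9731, 207508) = 1.
Express as a combination:
1 = 260 − 7·37
1 = −7·3157 + 85·260
1 = 85·9731 − 262·3157
1 = −262·207508 + 5587·9731
So 1 = (-262)·207508 + (5587)·9731.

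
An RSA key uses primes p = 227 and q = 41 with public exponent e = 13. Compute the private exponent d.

φ(n) = (p−1)(q−1) = 226·40 = 9040.
Need d with 13·d ≡ 1 (mod 9040). Apply the extended Euclidean algorithm:
9040 = 695*13 + 5
13 = 2*5 + 3
5 = 1*3 + 2
3 = 1*2 + 1
2 = 2*1 + 0
Back-substitute:
1 = 3 − 2
1 = −5 + 2·3
1 = 2·13 − 5·5
1 = −5·9040 + 3477·13
So 13·3477 ≡ 1 (mod 9040), hence d = 3477.

3477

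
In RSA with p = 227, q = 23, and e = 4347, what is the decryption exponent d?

φ(n) = (p−1)(q−1) = 226·22 = 4972.
Need d with 4347·d ≡ 1 (mod 4972). Apply the extended Euclidean algorithm:
4972 = 1×4347 + 625
4347 = 6×625 + 597
625 = 1×597 + 28
597 = 21×28 + 9
28 = 3×9 + 1
9 = 9×1 + 0
Back-substitute:
1 = 28 − 3·9
1 = −3·597 + 64·28
1 = 64·625 − 67·597
1 = −67·4347 + 466·625
1 = 466·4972 − 533·4347
So 4347·(-533) ≡ 1 (mod 4972), hence d ≡ -533 ≡ 4439 (mod 4972).

4439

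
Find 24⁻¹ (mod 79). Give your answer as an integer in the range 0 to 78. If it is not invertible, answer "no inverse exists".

56

gcd(79, 24) by repeated division:
79 = 3·24 + 7
24 = 3·7 + 3
7 = 2·3 + 1
3 = 3·1 + 0
Since gcd(24, 79) = 1, back-substitute to write 1 as a combination:
1 = 7 − 2·3
1 = −2·24 + 7·7
1 = 7·79 − 23·24
So 24·(-23) ≡ 1 (mod 79), and -23 ≡ 56 (mod 79).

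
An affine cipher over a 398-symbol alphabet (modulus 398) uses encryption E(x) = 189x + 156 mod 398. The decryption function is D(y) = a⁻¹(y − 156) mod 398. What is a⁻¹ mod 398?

Run Euclid on (398, 189):
398 = 2×189 + 20
189 = 9×20 + 9
20 = 2×9 + 2
9 = 4×2 + 1
2 = 2×1 + 0
The gcd is 1. Working backward:
1 = 9 − 4·2
1 = −4·20 + 9·9
1 = 9·189 − 85·20
1 = −85·398 + 179·189
So 189·179 ≡ 1 (mod 398).

179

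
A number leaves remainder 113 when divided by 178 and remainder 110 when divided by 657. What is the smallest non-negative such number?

Write x = 113 + 178·k. Then 178·k ≡ 110 − 113 ≡ 654 (mod 657).
Need 178⁻¹ mod 657. Extended Euclid on (657, 178):
657 = 3×178 + 123
178 = 1×123 + 55
123 = 2×55 + 13
55 = 4×13 + 3
13 = 4×3 + 1
3 = 3×1 + 0
Back-substitute:
1 = 13 − 4·3
1 = −4·55 + 17·13
1 = 17·123 − 38·55
1 = −38·178 + 55·123
1 = 55·657 − 203·178
178⁻¹ ≡ 454 (mod 657), so k ≡ 454·654 ≡ 609 (mod 657).
x = 113 + 178·609 = 108515.

108515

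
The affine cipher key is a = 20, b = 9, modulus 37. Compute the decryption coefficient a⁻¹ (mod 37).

Apply the Euclidean algorithm to 37 and 20:
37 = 1×20 + 17
20 = 1×17 + 3
17 = 5×3 + 2
3 = 1×2 + 1
2 = 2×1 + 0
The gcd is 1. Working backward:
1 = 3 − 2
1 = −17 + 6·3
1 = 6·20 − 7·17
1 = −7·37 + 13·20
So 20·13 ≡ 1 (mod 37).

13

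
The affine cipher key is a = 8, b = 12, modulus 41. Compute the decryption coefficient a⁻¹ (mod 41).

36

gcd(41, 8) by repeated division:
41 = 5×8 + 1
8 = 8×1 + 0
Since gcd(8, 41) = 1, back-substitute to write 1 as a combination:
1 = 41 − 5·8
So 8·(-5) ≡ 1 (mod 41), and -5 ≡ 36 (mod 41).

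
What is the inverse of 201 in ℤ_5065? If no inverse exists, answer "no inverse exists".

126

gcd(5065, 201) by repeated division:
5065 = 25*201 + 40
201 = 5*40 + 1
40 = 40*1 + 0
The gcd is 1. Working backward:
1 = 201 − 5·40
1 = −5·5065 + 126·201
So 201·126 ≡ 1 (mod 5065).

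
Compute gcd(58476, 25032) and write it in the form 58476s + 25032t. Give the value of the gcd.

Euclidean algorithm:
58476 = 2×25032 + 8412
25032 = 2×8412 + 8208
8412 = 1×8208 + 204
8208 = 40×204 + 48
204 = 4×48 + 12
48 = 4×12 + 0
gcd(58476, 25032) = 12.
Back-substituting:
12 = 204 − 4·48
12 = −4·8208 + 161·204
12 = 161·8412 − 165·8208
12 = −165·25032 + 491·8412
12 = 491·58476 − 1147·25032
So 12 = (491)·58476 + (-1147)·25032.

12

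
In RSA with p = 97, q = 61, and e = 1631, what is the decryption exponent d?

φ(n) = (p−1)(q−1) = 96·60 = 5760.
Need d with 1631·d ≡ 1 (mod 5760). Apply the extended Euclidean algorithm:
5760 = 3×1631 + 867
1631 = 1×867 + 764
867 = 1×764 + 103
764 = 7×103 + 43
103 = 2×43 + 17
43 = 2×17 + 9
17 = 1×9 + 8
9 = 1×8 + 1
8 = 8×1 + 0
Back-substitute:
1 = 9 − 8
1 = −17 + 2·9
1 = 2·43 − 5·17
1 = −5·103 + 12·43
1 = 12·764 − 89·103
1 = −89·867 + 101·764
1 = 101·1631 − 190·867
1 = −190·5760 + 671·1631
So 1631·671 ≡ 1 (mod 5760), hence d = 671.

671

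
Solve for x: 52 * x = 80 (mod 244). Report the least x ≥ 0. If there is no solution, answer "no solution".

First find gcd(52, 244):
244 = 4·52 + 36
52 = 1·36 + 16
36 = 2·16 + 4
16 = 4·4 + 0
gcd = 4 and 4 | 80, so solutions exist. Divide through by 4: 13x ≡ 20 (mod 61).
Now find 13⁻¹ mod 61:
61 = 4*13 + 9
13 = 1*9 + 4
9 = 2*4 + 1
4 = 4*1 + 0
Back-substitute:
1 = 9 − 2·4
1 = −2·13 + 3·9
1 = 3·61 − 14·13
So 13·(-14) ≡ 1 (mod 61), i.e. 13⁻¹ ≡ 47.
Then x ≡ 47·20 ≡ 25 (mod 61); the smallest non-negative solution is x = 25.

25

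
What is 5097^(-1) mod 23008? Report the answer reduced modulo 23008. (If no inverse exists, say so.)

4505

Extended Euclidean algorithm:
23008 = 4×5097 + 2620
5097 = 1×2620 + 2477
2620 = 1×2477 + 143
2477 = 17×143 + 46
143 = 3×46 + 5
46 = 9×5 + 1
5 = 5×1 + 0
The gcd is 1. Working backward:
1 = 46 − 9·5
1 = −9·143 + 28·46
1 = 28·2477 − 485·143
1 = −485·2620 + 513·2477
1 = 513·5097 − 998·2620
1 = −998·23008 + 4505·5097
So 5097·4505 ≡ 1 (mod 23008).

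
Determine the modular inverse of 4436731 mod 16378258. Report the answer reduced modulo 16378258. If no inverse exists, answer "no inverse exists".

no inverse exists

Euclidean algorithm on 16378258, 4436731:
16378258 = 3*4436731 + 3068065
4436731 = 1*3068065 + 1368666
3068065 = 2*1368666 + 330733
1368666 = 4*330733 + 45734
330733 = 7*45734 + 10595
45734 = 4*10595 + 3354
10595 = 3*3354 + 533
3354 = 6*533 + 156
533 = 3*156 + 65
156 = 2*65 + 26
65 = 2*26 + 13
26 = 2*13 + 0
gcd(4436731, 16378258) = 13 ≠ 1, so 4436731 has no multiplicative inverse modulo 16378258.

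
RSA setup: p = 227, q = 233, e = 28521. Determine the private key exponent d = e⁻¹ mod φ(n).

35929

φ(n) = (p−1)(q−1) = 226·232 = 52432.
Need d with 28521·d ≡ 1 (mod 52432). Apply the extended Euclidean algorithm:
52432 = 1·28521 + 23911
28521 = 1·23911 + 4610
23911 = 5·4610 + 861
4610 = 5·861 + 305
861 = 2·305 + 251
305 = 1·251 + 54
251 = 4·54 + 35
54 = 1·35 + 19
35 = 1·19 + 16
19 = 1·16 + 3
16 = 5·3 + 1
3 = 3·1 + 0
Back-substitute:
1 = 16 − 5·3
1 = −5·19 + 6·16
1 = 6·35 − 11·19
1 = −11·54 + 17·35
1 = 17·251 − 79·54
1 = −79·305 + 96·251
1 = 96·861 − 271·305
1 = −271·4610 + 1451·861
1 = 1451·23911 − 7526·4610
1 = −7526·28521 + 8977·23911
1 = 8977·52432 − 16503·28521
So 28521·(-16503) ≡ 1 (mod 52432), hence d ≡ -16503 ≡ 35929 (mod 52432).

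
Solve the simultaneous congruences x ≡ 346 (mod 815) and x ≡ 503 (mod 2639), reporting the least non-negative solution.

98146

Write x = 346 + 815·k. Then 815·k ≡ 503 − 346 ≡ 157 (mod 2639).
Need 815⁻¹ mod 2639. Extended Euclid on (2639, 815):
2639 = 3*815 + 194
815 = 4*194 + 39
194 = 4*39 + 38
39 = 1*38 + 1
38 = 38*1 + 0
Back-substitute:
1 = 39 − 38
1 = −194 + 5·39
1 = 5·815 − 21·194
1 = −21·2639 + 68·815
815⁻¹ ≡ 68 (mod 2639), so k ≡ 68·157 ≡ 120 (mod 2639).
x = 346 + 815·120 = 98146.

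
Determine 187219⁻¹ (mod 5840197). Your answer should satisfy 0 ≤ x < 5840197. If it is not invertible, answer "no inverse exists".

4106970

gcd(5840197, 187219) by repeated division:
5840197 = 31·187219 + 36408
187219 = 5·36408 + 5179
36408 = 7·5179 + 155
5179 = 33·155 + 64
155 = 2·64 + 27
64 = 2·27 + 10
27 = 2·10 + 7
10 = 1·7 + 3
7 = 2·3 + 1
3 = 3·1 + 0
gcd = 1, so the inverse exists. Back-substitute:
1 = 7 − 2·3
1 = −2·10 + 3·7
1 = 3·27 − 8·10
1 = −8·64 + 19·27
1 = 19·155 − 46·64
1 = −46·5179 + 1537·155
1 = 1537·36408 − 10805·5179
1 = −10805·187219 + 55562·36408
1 = 55562·5840197 − 1733227·187219
Hence 187219⁻¹ ≡ -1733227 ≡ 4106970 (mod 5840197).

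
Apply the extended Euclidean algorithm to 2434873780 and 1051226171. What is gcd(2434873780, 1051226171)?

Euclidean algorithm:
2434873780 = 2×1051226171 + 332421438
1051226171 = 3×332421438 + 53961857
332421438 = 6×53961857 + 8650296
53961857 = 6×8650296 + 2060081
8650296 = 4×2060081 + 409972
2060081 = 5×409972 + 10221
409972 = 40×10221 + 1132
10221 = 9×1132 + 33
1132 = 34×33 + 10
33 = 3×10 + 3
10 = 3×3 + 1
3 = 3×1 + 0
gcd(2434873780, 1051226171) = 1.
Working backward:
1 = 10 − 3·3
1 = −3·33 + 10·10
1 = 10·1132 − 343·33
1 = −343·10221 + 3097·1132
1 = 3097·409972 − 124223·10221
1 = −124223·2060081 + 624212·409972
1 = 624212·8650296 − 2621071·2060081
1 = −2621071·53961857 + 16350638·8650296
1 = 16350638·332421438 − 100724899·53961857
1 = −100724899·1051226171 + 318525335·332421438
1 = 318525335·2434873780 − 737775569·1051226171
So 1 = (318525335)·2434873780 + (-737775569)·1051226171.

1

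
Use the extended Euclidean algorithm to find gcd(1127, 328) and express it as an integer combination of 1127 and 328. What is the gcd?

1

Apply Euclid's algorithm to 1127 and 328:
1127 = 3·328 + 143
328 = 2·143 + 42
143 = 3·42 + 17
42 = 2·17 + 8
17 = 2·8 + 1
8 = 8·1 + 0
gcd(1127, 328) = 1.
Express as a combination:
1 = 17 − 2·8
1 = −2·42 + 5·17
1 = 5·143 − 17·42
1 = −17·328 + 39·143
1 = 39·1127 − 134·328
So 1 = (39)·1127 + (-134)·328.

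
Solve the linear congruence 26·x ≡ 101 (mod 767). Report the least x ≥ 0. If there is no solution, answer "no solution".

no solution

gcd(26, 767):
767 = 29·26 + 13
26 = 2·13 + 0
gcd = 13, but 13 ∤ 101, so the congruence has no solution.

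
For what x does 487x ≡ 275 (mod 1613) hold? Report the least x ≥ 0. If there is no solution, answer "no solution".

557

First find gcd(487, 1613):
1613 = 3*487 + 152
487 = 3*152 + 31
152 = 4*31 + 28
31 = 1*28 + 3
28 = 9*3 + 1
3 = 3*1 + 0
gcd = 1, so a unique solution mod 1613 exists.
Back-substitute for the Bézout coefficients:
1 = 28 − 9·3
1 = −9·31 + 10·28
1 = 10·152 − 49·31
1 = −49·487 + 157·152
1 = 157·1613 − 520·487
So 487·(-520) ≡ 1 (mod 1613), giving 487⁻¹ ≡ 1093.
x ≡ 487⁻¹·275 ≡ 1093·275 ≡ 557 (mod 1613).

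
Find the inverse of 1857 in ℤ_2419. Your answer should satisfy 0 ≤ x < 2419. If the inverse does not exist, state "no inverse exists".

2320

gcd(2419, 1857) by repeated division:
2419 = 1×1857 + 562
1857 = 3×562 + 171
562 = 3×171 + 49
171 = 3×49 + 24
49 = 2×24 + 1
24 = 24×1 + 0
gcd = 1, so the inverse exists. Back-substitute:
1 = 49 − 2·24
1 = −2·171 + 7·49
1 = 7·562 − 23·171
1 = −23·1857 + 76·562
1 = 76·2419 − 99·1857
Thus 1857·(-99) ≡ 1 (mod 2419); reducing, -99 mod 2419 = 2320.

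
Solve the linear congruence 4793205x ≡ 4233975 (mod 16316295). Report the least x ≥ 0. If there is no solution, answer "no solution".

635659

First find gcd(4793205, 16316295):
16316295 = 3×4793205 + 1936680
4793205 = 2×1936680 + 919845
1936680 = 2×919845 + 96990
919845 = 9×96990 + 46935
96990 = 2×46935 + 3120
46935 = 15×3120 + 135
3120 = 23×135 + 15
135 = 9×15 + 0
gcd = 15 and 15 | 4233975, so solutions exist. Divide through by 15: 319547x ≡ 282265 (mod 1087753).
Now find 319547⁻¹ mod 1087753:
1087753 = 3·319547 + 129112
319547 = 2·129112 + 61323
129112 = 2·61323 + 6466
61323 = 9·6466 + 3129
6466 = 2·3129 + 208
3129 = 15·208 + 9
208 = 23·9 + 1
9 = 9·1 + 0
Back-substitute:
1 = 208 − 23·9
1 = −23·3129 + 346·208
1 = 346·6466 − 715·3129
1 = −715·61323 + 6781·6466
1 = 6781·129112 − 14277·61323
1 = −14277·319547 + 35335·129112
1 = 35335·1087753 − 120282·319547
So 319547·(-120282) ≡ 1 (mod 1087753), i.e. 319547⁻¹ ≡ 967471.
Then x ≡ 967471·282265 ≡ 635659 (mod 1087753); the smallest non-negative solution is x = 635659.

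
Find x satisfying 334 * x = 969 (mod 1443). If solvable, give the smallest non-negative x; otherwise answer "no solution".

1191

First find gcd(334, 1443):
1443 = 4*334 + 107
334 = 3*107 + 13
107 = 8*13 + 3
13 = 4*3 + 1
3 = 3*1 + 0
gcd = 1, so a unique solution mod 1443 exists.
Back-substitute for the Bézout coefficients:
1 = 13 − 4·3
1 = −4·107 + 33·13
1 = 33·334 − 103·107
1 = −103·1443 + 445·334
So 334·(445) ≡ 1 (mod 1443), giving 334⁻¹ ≡ 445.
x ≡ 334⁻¹·969 ≡ 445·969 ≡ 1191 (mod 1443).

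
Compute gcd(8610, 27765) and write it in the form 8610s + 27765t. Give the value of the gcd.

15

Repeated division:
27765 = 3*8610 + 1935
8610 = 4*1935 + 870
1935 = 2*870 + 195
870 = 4*195 + 90
195 = 2*90 + 15
90 = 6*15 + 0
gcd(8610, 27765) = 15.
Back-substituting:
15 = 195 − 2·90
15 = −2·870 + 9·195
15 = 9·1935 − 20·870
15 = −20·8610 + 89·1935
15 = 89·27765 − 287·8610
So 15 = (89)·27765 + (-287)·8610.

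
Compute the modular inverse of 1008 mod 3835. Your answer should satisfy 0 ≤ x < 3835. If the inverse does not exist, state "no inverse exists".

Apply the Euclidean algorithm to 3835 and 1008:
3835 = 3*1008 + 811
1008 = 1*811 + 197
811 = 4*197 + 23
197 = 8*23 + 13
23 = 1*13 + 10
13 = 1*10 + 3
10 = 3*3 + 1
3 = 3*1 + 0
Since gcd(1008, 3835) = 1, back-substitute to write 1 as a combination:
1 = 10 − 3·3
1 = −3·13 + 4·10
1 = 4·23 − 7·13
1 = −7·197 + 60·23
1 = 60·811 − 247·197
1 = −247·1008 + 307·811
1 = 307·3835 − 1168·1008
So 1008·(-1168) ≡ 1 (mod 3835), and -1168 ≡ 2667 (mod 3835).

2667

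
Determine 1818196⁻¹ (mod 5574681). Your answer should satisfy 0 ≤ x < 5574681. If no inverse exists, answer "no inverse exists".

204061

gcd(5574681, 1818196) by repeated division:
5574681 = 3·1818196 + 120093
1818196 = 15·120093 + 16801
120093 = 7·16801 + 2486
16801 = 6·2486 + 1885
2486 = 1·1885 + 601
1885 = 3·601 + 82
601 = 7·82 + 27
82 = 3·27 + 1
27 = 27·1 + 0
gcd = 1, so the inverse exists. Back-substitute:
1 = 82 − 3·27
1 = −3·601 + 22·82
1 = 22·1885 − 69·601
1 = −69·2486 + 91·1885
1 = 91·16801 − 615·2486
1 = −615·120093 + 4396·16801
1 = 4396·1818196 − 66555·120093
1 = −66555·5574681 + 204061·1818196
So 1818196·204061 ≡ 1 (mod 5574681).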